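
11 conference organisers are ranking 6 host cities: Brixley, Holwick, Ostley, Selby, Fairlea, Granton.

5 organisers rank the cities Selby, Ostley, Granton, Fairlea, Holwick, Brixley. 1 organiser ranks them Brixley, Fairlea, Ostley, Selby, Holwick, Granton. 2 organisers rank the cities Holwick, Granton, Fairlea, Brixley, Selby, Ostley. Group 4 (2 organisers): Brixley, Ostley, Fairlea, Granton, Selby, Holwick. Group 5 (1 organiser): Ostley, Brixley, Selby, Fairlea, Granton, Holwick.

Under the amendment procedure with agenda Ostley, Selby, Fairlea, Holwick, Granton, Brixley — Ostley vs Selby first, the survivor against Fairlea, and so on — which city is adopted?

Brixley

Round 1: Ostley vs Selby — 4–7, Selby advances.
Round 2: Selby vs Fairlea — 6–5, Selby advances.
Round 3: Selby vs Holwick — 9–2, Selby advances.
Round 4: Selby vs Granton — 7–4, Selby advances.
Round 5: Selby vs Brixley — 5–6, Brixley advances.
Brixley survives the agenda.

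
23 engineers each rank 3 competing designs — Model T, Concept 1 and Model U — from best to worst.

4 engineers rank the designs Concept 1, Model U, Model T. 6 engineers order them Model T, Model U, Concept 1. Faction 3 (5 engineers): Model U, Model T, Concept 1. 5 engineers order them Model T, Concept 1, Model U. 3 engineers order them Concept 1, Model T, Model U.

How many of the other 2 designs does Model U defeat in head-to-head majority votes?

0

Model U against each rival (23 engineers):
Model U–Model T: Model T 14–9.
Model U vs Concept 1: Model U is ranked higher on 6+5 = 11 ballots, Concept 1 on 12. Concept 1 wins 12–11.
Model U beats no one; loses to Model T, Concept 1 — 0 pairwise wins.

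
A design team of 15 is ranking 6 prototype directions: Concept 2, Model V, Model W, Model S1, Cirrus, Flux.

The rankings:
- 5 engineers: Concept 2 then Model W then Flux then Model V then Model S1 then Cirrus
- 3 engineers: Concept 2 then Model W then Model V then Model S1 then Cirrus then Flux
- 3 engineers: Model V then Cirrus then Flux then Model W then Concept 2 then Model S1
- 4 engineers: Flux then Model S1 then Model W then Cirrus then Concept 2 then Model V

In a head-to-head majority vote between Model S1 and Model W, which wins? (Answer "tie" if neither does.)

Ballots ranking Model S1 above Model W: 4.
Ballots ranking Model W above Model S1: 15 − 4 = 11.
Model W wins the head-to-head 11–4.

Model W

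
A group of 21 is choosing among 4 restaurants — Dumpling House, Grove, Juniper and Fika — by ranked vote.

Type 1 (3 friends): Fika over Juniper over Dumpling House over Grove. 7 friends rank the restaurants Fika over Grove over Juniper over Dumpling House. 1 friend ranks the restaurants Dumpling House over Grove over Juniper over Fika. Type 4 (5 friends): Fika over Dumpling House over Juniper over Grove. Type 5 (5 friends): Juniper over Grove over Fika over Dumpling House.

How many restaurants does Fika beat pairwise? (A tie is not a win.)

3

Fika against each rival (21 friends):
Fika vs Dumpling House: Fika wins 20–1.
Fika vs Grove: Fika wins 15–6.
Fika–Juniper: Fika 15–6.
Fika beats Dumpling House, Grove, Juniper — 3 pairwise wins.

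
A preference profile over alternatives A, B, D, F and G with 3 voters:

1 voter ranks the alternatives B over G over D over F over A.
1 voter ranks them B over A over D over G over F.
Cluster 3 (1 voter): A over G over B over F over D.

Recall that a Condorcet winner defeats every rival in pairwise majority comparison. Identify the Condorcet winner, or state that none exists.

Pairwise majorities:
A vs B: A is ranked higher on 1 ballot, B on 2. B wins 2–1.
A vs D: 1+1 = 2 for A, 1 for D — A by 2–1.
A vs F: A is ranked higher on 1+1 = 2 ballots, F on 1. A wins 2–1.
A vs G: 2 to 1, A.
B vs D: B is ranked higher on 1+1+1 = 3 ballots, D on 0. B wins 3–0.
B vs F: B preferred on 1+1+1 = 3 ballots; B wins 3–0.
B vs G: B is ranked higher on 1+1 = 2 ballots, G on 1. B wins 2–1.
D vs F: 1+1 = 2 for D, 1 for F — D by 2–1.
D vs G: D is ranked higher on 1 ballot, G on 2. G wins 2–1.
F vs G: F is ranked higher on 0 ballots, G on 3. G wins 3–0.
B defeats every rival head-to-head and is the Condorcet winner.

B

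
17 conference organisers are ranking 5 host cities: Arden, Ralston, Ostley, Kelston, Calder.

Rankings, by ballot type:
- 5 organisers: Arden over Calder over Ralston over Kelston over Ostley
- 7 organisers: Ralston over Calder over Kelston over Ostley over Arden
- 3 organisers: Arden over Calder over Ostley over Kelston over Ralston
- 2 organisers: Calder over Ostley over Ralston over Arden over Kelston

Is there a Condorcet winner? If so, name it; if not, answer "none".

Calder

Pairwise majorities:
Arden vs Ralston: Arden preferred on 5+3 = 8 ballots; Ralston wins 9–8.
Arden vs Ostley: 5+3 = 8 for Arden, 9 for Ostley — Ostley by 9–8.
Arden vs Kelston: Arden is ranked higher on 5+3+2 = 10 ballots, Kelston on 7. Arden wins 10–7.
Arden vs Calder: Arden is ranked higher on 5+3 = 8 ballots, Calder on 9. Calder wins 9–8.
Ralston vs Ostley: Ralston is ranked higher on 5+7 = 12 ballots, Ostley on 5. Ralston wins 12–5.
Ralston vs Kelston: 14 to 3, Ralston.
Ralston vs Calder: 7 to 10, Calder.
Ostley vs Kelston: 5 to 12, Kelston.
Ostley vs Calder: Ostley preferred on 0 ballots; Calder wins 17–0.
Kelston vs Calder: Kelston preferred on 0 ballots; Calder wins 17–0.
Calder beats each of Arden, Ralston, Ostley, Kelston — Calder is the Condorcet winner.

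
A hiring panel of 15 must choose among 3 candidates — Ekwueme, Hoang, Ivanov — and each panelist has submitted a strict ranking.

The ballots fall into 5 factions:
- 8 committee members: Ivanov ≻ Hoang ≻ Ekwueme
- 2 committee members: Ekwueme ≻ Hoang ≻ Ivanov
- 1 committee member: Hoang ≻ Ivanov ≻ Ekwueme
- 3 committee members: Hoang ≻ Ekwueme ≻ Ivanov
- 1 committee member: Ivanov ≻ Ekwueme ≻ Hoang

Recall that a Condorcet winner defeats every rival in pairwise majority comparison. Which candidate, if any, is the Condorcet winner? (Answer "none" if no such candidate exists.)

Pairwise majorities:
Ekwueme vs Hoang: Hoang wins 12–3.
Ekwueme vs Ivanov: Ivanov wins 10–5.
Hoang–Ivanov: Ivanov 9–6.
Ivanov beats each of Ekwueme, Hoang — Ivanov is the Condorcet winner.

Ivanov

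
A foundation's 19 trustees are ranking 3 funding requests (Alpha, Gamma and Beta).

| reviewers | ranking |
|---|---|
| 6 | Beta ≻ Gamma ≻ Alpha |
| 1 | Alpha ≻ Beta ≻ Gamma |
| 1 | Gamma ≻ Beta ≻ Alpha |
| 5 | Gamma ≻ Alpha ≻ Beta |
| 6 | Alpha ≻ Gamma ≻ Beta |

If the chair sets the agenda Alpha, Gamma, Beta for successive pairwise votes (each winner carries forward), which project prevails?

Round 1: Alpha vs Gamma — 7–12, Gamma advances.
Round 2: Gamma vs Beta — 12–7, Gamma advances.
Gamma survives the agenda.

Gamma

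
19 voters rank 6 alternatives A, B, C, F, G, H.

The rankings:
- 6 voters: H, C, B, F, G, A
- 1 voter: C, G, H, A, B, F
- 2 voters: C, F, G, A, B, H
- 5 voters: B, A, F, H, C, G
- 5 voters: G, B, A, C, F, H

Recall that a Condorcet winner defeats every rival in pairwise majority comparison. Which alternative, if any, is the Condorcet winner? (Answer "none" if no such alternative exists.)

B

Pairwise majorities:
A vs B: A preferred on 1+2 = 3 ballots; B wins 16–3.
A vs C: A, 10–9.
A vs F: A is ranked higher on 1+5+5 = 11 ballots, F on 8. A wins 11–8.
A vs G: 5 to 14, G.
A–H: A 12–7.
B vs C: 10 to 9, B.
B vs F: B preferred on 6+1+5+5 = 17 ballots; B wins 17–2.
B vs G: B wins 11–8.
B vs H: 2+5+5 = 12 for B, 7 for H — B by 12–7.
C vs F: C, 14–5.
C vs G: C, 14–5.
C–H: H 11–8.
F vs G: F is ranked higher on 6+2+5 = 13 ballots, G on 6. F wins 13–6.
F vs H: F preferred on 2+5+5 = 12 ballots; F wins 12–7.
G vs H: 8 to 11, H.
B wins every pairwise contest, so B is the Condorcet winner.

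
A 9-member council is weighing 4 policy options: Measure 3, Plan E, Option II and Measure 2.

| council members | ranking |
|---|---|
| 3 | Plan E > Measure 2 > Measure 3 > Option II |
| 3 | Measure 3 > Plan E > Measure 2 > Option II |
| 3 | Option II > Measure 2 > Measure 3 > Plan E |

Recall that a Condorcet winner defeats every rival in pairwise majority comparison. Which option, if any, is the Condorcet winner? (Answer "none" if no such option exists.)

Check each pair by majority over 9 ballots:
Measure 3–Plan E: Measure 3 6–3.
Measure 3 vs Option II: Measure 3 wins 6–3.
Measure 3 vs Measure 2: Measure 2 wins 6–3.
Plan E vs Option II: Plan E preferred on 3+3 = 6 ballots; Plan E wins 6–3.
Plan E–Measure 2: Plan E 6–3.
Option II vs Measure 2: Option II is ranked higher on 3 ballots, Measure 2 on 6. Measure 2 wins 6–3.
Each option drops at least one matchup (Measure 3 loses to Measure 2; Plan E loses to Measure 3; Option II loses to Measure 3; Measure 2 loses to Plan E); the cycle Measure 3 beats Plan E beats Measure 2 beats Measure 3 rules out a Condorcet winner.

none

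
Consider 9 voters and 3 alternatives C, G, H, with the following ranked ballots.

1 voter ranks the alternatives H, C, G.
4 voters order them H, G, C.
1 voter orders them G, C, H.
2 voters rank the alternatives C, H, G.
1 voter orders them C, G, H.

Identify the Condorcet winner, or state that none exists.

Check each pair by majority over 9 ballots:
C vs G: G wins 5–4.
C vs H: H, 5–4.
G vs H: H wins 7–2.
H defeats every rival head-to-head and is the Condorcet winner.

H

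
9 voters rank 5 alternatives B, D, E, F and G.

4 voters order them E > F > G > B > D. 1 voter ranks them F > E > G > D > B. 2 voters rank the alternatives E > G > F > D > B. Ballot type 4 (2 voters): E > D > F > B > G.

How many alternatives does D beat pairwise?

1

D against each rival (9 voters):
D vs B: D is ranked higher on 1+2+2 = 5 ballots, B on 4. D wins 5–4.
D–E: E 9–0.
D vs F: F wins 7–2.
D vs G: G wins 7–2.
D beats B; loses to E, F, G — 1 pairwise win.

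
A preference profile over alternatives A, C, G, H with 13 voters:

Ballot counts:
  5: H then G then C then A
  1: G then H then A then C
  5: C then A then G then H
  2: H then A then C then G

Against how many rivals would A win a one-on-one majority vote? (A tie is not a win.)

A against each rival (13 voters):
A vs C: C, 10–3.
A vs G: A, 7–6.
A vs H: A is ranked higher on 5 ballots, H on 8. H wins 8–5.
A beats G; loses to C, H — 1 pairwise win.

1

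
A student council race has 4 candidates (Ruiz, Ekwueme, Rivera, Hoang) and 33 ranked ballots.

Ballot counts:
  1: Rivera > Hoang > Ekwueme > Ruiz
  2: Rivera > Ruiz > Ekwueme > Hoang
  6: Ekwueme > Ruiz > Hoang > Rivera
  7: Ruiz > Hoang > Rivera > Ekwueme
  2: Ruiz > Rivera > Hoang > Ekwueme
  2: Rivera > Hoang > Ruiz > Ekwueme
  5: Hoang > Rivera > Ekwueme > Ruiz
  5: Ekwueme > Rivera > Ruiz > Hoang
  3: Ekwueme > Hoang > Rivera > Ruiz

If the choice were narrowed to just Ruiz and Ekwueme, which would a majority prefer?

Ballots ranking Ruiz above Ekwueme: 2 + 7 + 2 + 2 = 13.
Ballots ranking Ekwueme above Ruiz: 33 − 13 = 20.
Ekwueme wins the head-to-head 20–13.

Ekwueme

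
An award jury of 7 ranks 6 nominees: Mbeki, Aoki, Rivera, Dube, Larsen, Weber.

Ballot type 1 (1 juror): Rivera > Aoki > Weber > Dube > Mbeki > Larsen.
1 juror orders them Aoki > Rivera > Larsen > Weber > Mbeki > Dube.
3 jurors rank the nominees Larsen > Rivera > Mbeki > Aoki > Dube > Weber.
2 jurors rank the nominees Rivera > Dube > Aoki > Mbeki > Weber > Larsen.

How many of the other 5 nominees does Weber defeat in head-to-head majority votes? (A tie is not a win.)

Weber against each rival (7 jurors):
Weber vs Mbeki: Mbeki, 5–2.
Weber–Aoki: Aoki 7–0.
Weber vs Rivera: Rivera, 7–0.
Weber vs Dube: Weber preferred on 1+1 = 2 ballots; Dube wins 5–2.
Weber vs Larsen: Larsen wins 4–3.
Weber beats no one; loses to Mbeki, Aoki, Rivera, Dube, Larsen — 0 pairwise wins.

0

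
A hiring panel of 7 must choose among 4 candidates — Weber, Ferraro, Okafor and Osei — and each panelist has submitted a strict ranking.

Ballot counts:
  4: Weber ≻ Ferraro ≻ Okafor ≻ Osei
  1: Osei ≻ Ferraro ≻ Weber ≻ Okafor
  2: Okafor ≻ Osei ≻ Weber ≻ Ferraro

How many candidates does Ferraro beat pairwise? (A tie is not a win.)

2

Ferraro against each rival (7 committee members):
Ferraro–Weber: Weber 6–1.
Ferraro vs Okafor: 5 to 2, Ferraro.
Ferraro vs Osei: Ferraro, 4–3.
Ferraro beats Okafor, Osei; loses to Weber — 2 pairwise wins.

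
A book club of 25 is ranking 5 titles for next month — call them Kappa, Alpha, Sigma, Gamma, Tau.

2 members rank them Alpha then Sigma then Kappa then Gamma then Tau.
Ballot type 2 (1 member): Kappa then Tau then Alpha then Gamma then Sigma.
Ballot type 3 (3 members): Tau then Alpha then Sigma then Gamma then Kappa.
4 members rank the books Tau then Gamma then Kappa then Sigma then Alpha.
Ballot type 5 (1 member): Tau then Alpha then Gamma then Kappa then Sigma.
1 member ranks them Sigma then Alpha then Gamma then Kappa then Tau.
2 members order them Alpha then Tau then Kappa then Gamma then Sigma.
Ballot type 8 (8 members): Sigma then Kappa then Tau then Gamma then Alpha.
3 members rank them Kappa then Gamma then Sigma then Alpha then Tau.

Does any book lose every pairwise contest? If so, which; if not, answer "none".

Alpha

Head-to-head results (25 members):
Kappa–Alpha: Kappa 16–9.
Kappa vs Sigma: Kappa preferred on 1+4+1+2+3 = 11 ballots; Sigma wins 14–11.
Kappa–Gamma: Kappa 16–9.
Kappa vs Tau: Kappa preferred on 2+1+1+8+3 = 15 ballots; Kappa wins 15–10.
Alpha vs Sigma: Sigma, 16–9.
Alpha vs Gamma: Alpha is ranked higher on 2+1+3+1+1+2 = 10 ballots, Gamma on 15. Gamma wins 15–10.
Alpha–Tau: Tau 17–8.
Sigma vs Gamma: Sigma is ranked higher on 2+3+1+8 = 14 ballots, Gamma on 11. Sigma wins 14–11.
Sigma vs Tau: 2+1+8+3 = 14 for Sigma, 11 for Tau — Sigma by 14–11.
Gamma vs Tau: 2+1+3 = 6 for Gamma, 19 for Tau — Tau by 19–6.
Only Alpha has no wins; Alpha is the Condorcet loser.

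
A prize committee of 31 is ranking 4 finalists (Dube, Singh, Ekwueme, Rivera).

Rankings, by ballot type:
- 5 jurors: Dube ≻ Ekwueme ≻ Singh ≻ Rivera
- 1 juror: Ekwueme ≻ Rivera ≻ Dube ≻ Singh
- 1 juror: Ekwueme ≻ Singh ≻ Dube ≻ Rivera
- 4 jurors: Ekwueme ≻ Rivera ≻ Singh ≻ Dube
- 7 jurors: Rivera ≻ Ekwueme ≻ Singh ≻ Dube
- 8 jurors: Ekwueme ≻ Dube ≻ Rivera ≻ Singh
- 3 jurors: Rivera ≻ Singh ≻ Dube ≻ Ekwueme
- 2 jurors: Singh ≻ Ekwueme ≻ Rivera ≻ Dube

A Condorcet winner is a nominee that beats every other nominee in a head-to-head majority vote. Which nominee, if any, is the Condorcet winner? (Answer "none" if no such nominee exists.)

Check each pair by majority over 31 ballots:
Dube vs Singh: 5+1+8 = 14 for Dube, 17 for Singh — Singh by 17–14.
Dube vs Ekwueme: Dube is ranked higher on 5+3 = 8 ballots, Ekwueme on 23. Ekwueme wins 23–8.
Dube vs Rivera: 14 to 17, Rivera.
Singh vs Ekwueme: 5 to 26, Ekwueme.
Singh vs Rivera: Singh is ranked higher on 5+1+2 = 8 ballots, Rivera on 23. Rivera wins 23–8.
Ekwueme vs Rivera: 5+1+1+4+8+2 = 21 for Ekwueme, 10 for Rivera — Ekwueme by 21–10.
Ekwueme defeats every rival head-to-head and is the Condorcet winner.

Ekwueme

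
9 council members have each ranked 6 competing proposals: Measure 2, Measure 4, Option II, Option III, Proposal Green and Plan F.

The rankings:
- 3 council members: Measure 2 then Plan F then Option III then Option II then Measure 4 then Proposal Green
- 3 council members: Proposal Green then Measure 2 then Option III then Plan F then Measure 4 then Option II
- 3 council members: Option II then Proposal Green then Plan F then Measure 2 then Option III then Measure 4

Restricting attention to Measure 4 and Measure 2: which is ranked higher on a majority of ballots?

No ballot ranks Measure 4 above Measure 2: 0.
Ballots ranking Measure 2 above Measure 4: 9 − 0 = 9.
Measure 2 wins the head-to-head 9–0.

Measure 2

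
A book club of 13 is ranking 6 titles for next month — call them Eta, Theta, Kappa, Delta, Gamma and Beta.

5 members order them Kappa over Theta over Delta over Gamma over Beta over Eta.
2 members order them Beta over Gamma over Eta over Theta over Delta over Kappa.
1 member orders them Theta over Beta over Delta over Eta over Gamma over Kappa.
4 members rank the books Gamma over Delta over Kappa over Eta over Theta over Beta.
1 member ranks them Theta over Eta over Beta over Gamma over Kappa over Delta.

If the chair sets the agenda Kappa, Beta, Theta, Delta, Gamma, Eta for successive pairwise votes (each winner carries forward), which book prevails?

Gamma

Round 1: Kappa vs Beta — 9–4, Kappa advances.
Round 2: Kappa vs Theta — 9–4, Kappa advances.
Round 3: Kappa vs Delta — 6–7, Delta advances.
Round 4: Delta vs Gamma — 6–7, Gamma advances.
Round 5: Gamma vs Eta — 11–2, Gamma advances.
Gamma survives the agenda.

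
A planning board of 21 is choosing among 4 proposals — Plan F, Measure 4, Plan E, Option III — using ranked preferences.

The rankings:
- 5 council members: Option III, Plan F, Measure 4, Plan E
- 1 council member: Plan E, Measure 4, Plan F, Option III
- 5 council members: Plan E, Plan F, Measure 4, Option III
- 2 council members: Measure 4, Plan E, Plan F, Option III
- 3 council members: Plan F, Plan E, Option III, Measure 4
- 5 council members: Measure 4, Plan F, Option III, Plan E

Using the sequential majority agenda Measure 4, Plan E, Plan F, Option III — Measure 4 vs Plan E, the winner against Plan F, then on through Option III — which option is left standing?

Round 1: Measure 4 vs Plan E — 12–9, Measure 4 advances.
Round 2: Measure 4 vs Plan F — 8–13, Plan F advances.
Round 3: Plan F vs Option III — 16–5, Plan F advances.
Plan F survives the agenda.

Plan F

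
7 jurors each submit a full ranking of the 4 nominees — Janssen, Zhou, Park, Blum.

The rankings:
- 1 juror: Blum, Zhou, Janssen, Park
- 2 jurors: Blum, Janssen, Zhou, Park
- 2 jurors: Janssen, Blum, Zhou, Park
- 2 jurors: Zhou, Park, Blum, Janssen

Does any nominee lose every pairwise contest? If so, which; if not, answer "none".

Head-to-head results (7 jurors):
Janssen vs Zhou: Janssen preferred on 2+2 = 4 ballots; Janssen wins 4–3.
Janssen vs Park: Janssen wins 5–2.
Janssen–Blum: Blum 5–2.
Zhou vs Park: Zhou, 7–0.
Zhou vs Blum: Zhou preferred on 2 ballots; Blum wins 5–2.
Park vs Blum: 2 to 5, Blum.
Only Park has no wins; Park is the Condorcet loser.

Park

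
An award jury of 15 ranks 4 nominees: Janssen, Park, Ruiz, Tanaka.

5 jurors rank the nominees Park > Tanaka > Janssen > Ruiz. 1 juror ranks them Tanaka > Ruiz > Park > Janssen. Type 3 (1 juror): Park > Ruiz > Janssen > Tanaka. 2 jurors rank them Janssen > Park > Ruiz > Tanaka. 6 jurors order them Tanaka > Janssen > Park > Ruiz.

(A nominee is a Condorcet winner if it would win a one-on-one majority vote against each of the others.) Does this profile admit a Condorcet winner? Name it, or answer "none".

none

Check each pair by majority over 15 ballots:
Janssen vs Park: Janssen wins 8–7.
Janssen vs Ruiz: 13 to 2, Janssen.
Janssen vs Tanaka: Janssen is ranked higher on 1+2 = 3 ballots, Tanaka on 12. Tanaka wins 12–3.
Park vs Ruiz: Park, 14–1.
Park vs Tanaka: 5+1+2 = 8 for Park, 7 for Tanaka — Park by 8–7.
Ruiz vs Tanaka: 3 to 12, Tanaka.
Each nominee drops at least one matchup (Janssen loses to Tanaka; Park loses to Janssen; Ruiz loses to Janssen; Tanaka loses to Park); the cycle Janssen beats Park beats Tanaka beats Janssen rules out a Condorcet winner.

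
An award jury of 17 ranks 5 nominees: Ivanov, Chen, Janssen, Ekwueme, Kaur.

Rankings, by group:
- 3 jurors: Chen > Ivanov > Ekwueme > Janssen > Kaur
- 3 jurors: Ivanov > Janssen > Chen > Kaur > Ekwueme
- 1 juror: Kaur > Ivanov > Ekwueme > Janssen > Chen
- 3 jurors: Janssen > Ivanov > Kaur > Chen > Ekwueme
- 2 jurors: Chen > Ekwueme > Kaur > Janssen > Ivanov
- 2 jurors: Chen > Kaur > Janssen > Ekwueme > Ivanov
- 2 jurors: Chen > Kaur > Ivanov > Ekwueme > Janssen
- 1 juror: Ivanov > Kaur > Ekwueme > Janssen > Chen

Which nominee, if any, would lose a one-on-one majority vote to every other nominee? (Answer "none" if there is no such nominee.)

Pairwise majorities:
Ivanov vs Chen: 3+1+3+1 = 8 for Ivanov, 9 for Chen — Chen by 9–8.
Ivanov vs Janssen: 10 to 7, Ivanov.
Ivanov vs Ekwueme: 3+3+1+3+2+1 = 13 for Ivanov, 4 for Ekwueme — Ivanov by 13–4.
Ivanov vs Kaur: Ivanov, 10–7.
Chen vs Janssen: Chen wins 9–8.
Chen vs Ekwueme: Chen preferred on 3+3+3+2+2+2 = 15 ballots; Chen wins 15–2.
Chen vs Kaur: Chen preferred on 3+3+2+2+2 = 12 ballots; Chen wins 12–5.
Janssen vs Ekwueme: Janssen is ranked higher on 3+3+2 = 8 ballots, Ekwueme on 9. Ekwueme wins 9–8.
Janssen vs Kaur: Janssen wins 9–8.
Ekwueme–Kaur: Kaur 12–5.
Every nominee wins at least one matchup (Ivanov beats Janssen; Chen beats Ivanov; Janssen beats Kaur; Ekwueme beats Janssen; Kaur beats Ekwueme), so there is no Condorcet loser.

none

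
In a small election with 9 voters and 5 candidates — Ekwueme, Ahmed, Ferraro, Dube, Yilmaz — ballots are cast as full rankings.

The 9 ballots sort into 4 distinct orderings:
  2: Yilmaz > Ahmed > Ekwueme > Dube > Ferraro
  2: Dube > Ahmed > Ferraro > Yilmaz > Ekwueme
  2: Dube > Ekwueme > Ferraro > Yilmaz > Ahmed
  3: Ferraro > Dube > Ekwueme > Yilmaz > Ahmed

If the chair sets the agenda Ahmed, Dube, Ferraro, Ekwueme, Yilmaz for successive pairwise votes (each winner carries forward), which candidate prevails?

Round 1: Ahmed vs Dube — 2–7, Dube advances.
Round 2: Dube vs Ferraro — 6–3, Dube advances.
Round 3: Dube vs Ekwueme — 7–2, Dube advances.
Round 4: Dube vs Yilmaz — 7–2, Dube advances.
Dube survives the agenda.

Dube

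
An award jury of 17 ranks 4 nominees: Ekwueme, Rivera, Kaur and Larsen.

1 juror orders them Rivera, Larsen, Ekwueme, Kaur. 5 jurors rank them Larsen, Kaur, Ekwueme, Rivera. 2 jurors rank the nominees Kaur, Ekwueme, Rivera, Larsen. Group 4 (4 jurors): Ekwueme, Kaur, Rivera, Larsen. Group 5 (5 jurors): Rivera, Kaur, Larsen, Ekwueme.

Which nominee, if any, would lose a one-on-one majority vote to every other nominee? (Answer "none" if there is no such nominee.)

none

Pairwise majorities:
Ekwueme vs Rivera: Ekwueme, 11–6.
Ekwueme vs Kaur: Kaur, 12–5.
Ekwueme–Larsen: Larsen 11–6.
Rivera vs Kaur: Kaur, 11–6.
Rivera vs Larsen: 12 to 5, Rivera.
Kaur–Larsen: Kaur 11–6.
Every nominee wins at least one matchup (Ekwueme beats Rivera; Rivera beats Larsen; Kaur beats Ekwueme; Larsen beats Ekwueme), so there is no Condorcet loser.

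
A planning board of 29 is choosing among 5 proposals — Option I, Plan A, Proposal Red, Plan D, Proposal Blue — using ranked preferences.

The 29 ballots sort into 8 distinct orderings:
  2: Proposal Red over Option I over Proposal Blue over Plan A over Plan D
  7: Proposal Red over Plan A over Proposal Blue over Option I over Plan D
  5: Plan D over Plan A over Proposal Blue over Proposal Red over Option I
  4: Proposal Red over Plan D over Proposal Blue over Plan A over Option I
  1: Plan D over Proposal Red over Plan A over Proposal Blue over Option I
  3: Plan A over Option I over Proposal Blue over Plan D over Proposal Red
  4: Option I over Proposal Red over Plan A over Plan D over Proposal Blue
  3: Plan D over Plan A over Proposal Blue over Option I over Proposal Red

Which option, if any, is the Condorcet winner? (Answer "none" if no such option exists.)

Proposal Red

Pairwise majorities:
Option I vs Plan A: Option I preferred on 2+4 = 6 ballots; Plan A wins 23–6.
Option I vs Proposal Red: Option I is ranked higher on 3+4+3 = 10 ballots, Proposal Red on 19. Proposal Red wins 19–10.
Option I vs Plan D: 16 to 13, Option I.
Option I vs Proposal Blue: 2+3+4 = 9 for Option I, 20 for Proposal Blue — Proposal Blue by 20–9.
Plan A vs Proposal Red: Plan A is ranked higher on 5+3+3 = 11 ballots, Proposal Red on 18. Proposal Red wins 18–11.
Plan A vs Plan D: 16 to 13, Plan A.
Plan A vs Proposal Blue: Plan A preferred on 7+5+1+3+4+3 = 23 ballots; Plan A wins 23–6.
Proposal Red vs Plan D: 2+7+4+4 = 17 for Proposal Red, 12 for Plan D — Proposal Red by 17–12.
Proposal Red vs Proposal Blue: Proposal Red preferred on 2+7+4+1+4 = 18 ballots; Proposal Red wins 18–11.
Plan D vs Proposal Blue: 17 to 12, Plan D.
Proposal Red defeats every rival head-to-head and is the Condorcet winner.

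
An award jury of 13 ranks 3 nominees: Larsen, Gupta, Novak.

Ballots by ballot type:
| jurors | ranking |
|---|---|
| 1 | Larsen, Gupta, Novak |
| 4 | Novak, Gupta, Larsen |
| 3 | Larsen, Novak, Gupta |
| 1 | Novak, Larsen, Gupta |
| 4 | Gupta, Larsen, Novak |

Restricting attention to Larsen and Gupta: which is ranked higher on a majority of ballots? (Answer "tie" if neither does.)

Gupta

Ballots ranking Larsen above Gupta: 1 + 3 + 1 = 5.
Ballots ranking Gupta above Larsen: 13 − 5 = 8.
Gupta wins the head-to-head 8–5.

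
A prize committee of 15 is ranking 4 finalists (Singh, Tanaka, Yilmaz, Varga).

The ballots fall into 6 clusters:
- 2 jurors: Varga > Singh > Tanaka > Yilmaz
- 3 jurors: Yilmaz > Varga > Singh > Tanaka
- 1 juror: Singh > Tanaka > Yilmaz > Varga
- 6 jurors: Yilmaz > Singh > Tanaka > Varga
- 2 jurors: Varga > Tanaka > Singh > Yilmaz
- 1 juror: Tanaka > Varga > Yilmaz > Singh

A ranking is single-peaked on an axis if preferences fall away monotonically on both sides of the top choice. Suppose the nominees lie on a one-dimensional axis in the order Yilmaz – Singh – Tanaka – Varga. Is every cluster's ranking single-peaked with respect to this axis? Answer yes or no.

no

Axis positions: Yilmaz=1, Singh=2, Tanaka=3, Varga=4.
Cluster 1: ranking walks positions 4-2-3-1; Singh is ranked above Tanaka even though Tanaka lies between Singh and the peak Varga on the axis — preferences dip and rise again. Not single-peaked.
Cluster 2: ranking walks positions 1-4-2-3; Varga is ranked above Singh even though Singh lies between Varga and the peak Yilmaz on the axis — preferences dip and rise again. Not single-peaked.
Cluster 3 (peak Singh at position 2): ranking walks positions 2-3-1-4, expanding outward from the peak — single-peaked.
Cluster 4 (peak Yilmaz at position 1): ranking walks positions 1-2-3-4, expanding outward from the peak — single-peaked.
Cluster 5 (peak Varga at position 4): ranking walks positions 4-3-2-1, expanding outward from the peak — single-peaked.
Cluster 6: ranking walks positions 3-4-1-2; Yilmaz is ranked above Singh even though Singh lies between Yilmaz and the peak Tanaka on the axis — preferences dip and rise again. Not single-peaked.
Cluster 1 violates single-peakedness, so the profile is not single-peaked on this axis.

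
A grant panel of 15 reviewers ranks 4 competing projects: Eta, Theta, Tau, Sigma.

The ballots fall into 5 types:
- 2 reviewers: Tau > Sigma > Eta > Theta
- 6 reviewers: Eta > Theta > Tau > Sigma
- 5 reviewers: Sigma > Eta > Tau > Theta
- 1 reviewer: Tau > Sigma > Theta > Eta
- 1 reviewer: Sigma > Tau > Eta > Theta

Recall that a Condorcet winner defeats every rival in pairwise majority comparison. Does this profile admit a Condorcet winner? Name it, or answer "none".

none

Check each pair by majority over 15 ballots:
Eta vs Theta: Eta wins 14–1.
Eta vs Tau: Eta, 11–4.
Eta vs Sigma: Eta is ranked higher on 6 ballots, Sigma on 9. Sigma wins 9–6.
Theta vs Tau: Tau wins 9–6.
Theta vs Sigma: Sigma, 9–6.
Tau vs Sigma: Tau is ranked higher on 2+6+1 = 9 ballots, Sigma on 6. Tau wins 9–6.
Each project drops at least one matchup (Eta loses to Sigma; Theta loses to Eta; Tau loses to Eta; Sigma loses to Tau); the cycle Eta beats Tau beats Sigma beats Eta rules out a Condorcet winner.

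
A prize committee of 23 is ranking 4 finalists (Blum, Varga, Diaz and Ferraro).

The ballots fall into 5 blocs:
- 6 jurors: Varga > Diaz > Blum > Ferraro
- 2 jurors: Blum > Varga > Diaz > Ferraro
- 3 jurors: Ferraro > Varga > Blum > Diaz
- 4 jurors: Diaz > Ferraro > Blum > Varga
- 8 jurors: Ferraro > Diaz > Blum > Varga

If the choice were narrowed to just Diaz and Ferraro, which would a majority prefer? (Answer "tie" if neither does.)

Diaz

Ballots ranking Diaz above Ferraro: 6 + 2 + 4 = 12.
Ballots ranking Ferraro above Diaz: 23 − 12 = 11.
Diaz wins the head-to-head 12–11.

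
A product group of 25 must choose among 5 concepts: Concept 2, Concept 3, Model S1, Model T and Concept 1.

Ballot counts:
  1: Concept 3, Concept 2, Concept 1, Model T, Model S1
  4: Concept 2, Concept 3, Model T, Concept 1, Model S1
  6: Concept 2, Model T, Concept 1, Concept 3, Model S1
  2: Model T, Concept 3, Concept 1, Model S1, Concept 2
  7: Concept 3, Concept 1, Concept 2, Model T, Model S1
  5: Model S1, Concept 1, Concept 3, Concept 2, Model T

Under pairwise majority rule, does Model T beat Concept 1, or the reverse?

Ballots ranking Model T above Concept 1: 4 + 6 + 2 = 12.
Ballots ranking Concept 1 above Model T: 25 − 12 = 13.
Concept 1 wins the head-to-head 13–12.

Concept 1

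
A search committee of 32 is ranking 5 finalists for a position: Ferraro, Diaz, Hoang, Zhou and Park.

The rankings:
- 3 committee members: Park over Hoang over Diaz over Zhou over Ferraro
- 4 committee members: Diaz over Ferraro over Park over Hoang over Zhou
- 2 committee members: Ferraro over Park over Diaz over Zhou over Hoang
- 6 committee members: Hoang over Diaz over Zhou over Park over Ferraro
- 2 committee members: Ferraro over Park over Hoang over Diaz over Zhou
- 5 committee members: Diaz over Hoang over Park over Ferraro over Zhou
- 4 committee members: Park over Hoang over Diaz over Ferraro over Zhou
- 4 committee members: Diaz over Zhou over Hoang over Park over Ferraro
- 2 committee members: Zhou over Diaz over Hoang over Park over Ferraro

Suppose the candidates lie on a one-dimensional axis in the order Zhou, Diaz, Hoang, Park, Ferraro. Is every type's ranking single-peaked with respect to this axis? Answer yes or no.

Axis positions: Zhou=1, Diaz=2, Hoang=3, Park=4, Ferraro=5.
Type 1 (peak Park at position 4): ranking walks positions 4-3-2-1-5, expanding outward from the peak — single-peaked.
Type 2: ranking walks positions 2-5-4-3-1; Ferraro is ranked above Hoang even though Hoang lies between Ferraro and the peak Diaz on the axis — preferences dip and rise again. Not single-peaked.
Type 3: ranking walks positions 5-4-2-1-3; Diaz is ranked above Hoang even though Hoang lies between Diaz and the peak Ferraro on the axis — preferences dip and rise again. Not single-peaked.
Type 4 (peak Hoang at position 3): ranking walks positions 3-2-1-4-5, expanding outward from the peak — single-peaked.
Type 5 (peak Ferraro at position 5): ranking walks positions 5-4-3-2-1, expanding outward from the peak — single-peaked.
Type 6 (peak Diaz at position 2): ranking walks positions 2-3-4-5-1, expanding outward from the peak — single-peaked.
Type 7 (peak Park at position 4): ranking walks positions 4-3-2-5-1, expanding outward from the peak — single-peaked.
Type 8 (peak Diaz at position 2): ranking walks positions 2-1-3-4-5, expanding outward from the peak — single-peaked.
Type 9 (peak Zhou at position 1): ranking walks positions 1-2-3-4-5, expanding outward from the peak — single-peaked.
Type 2 violates single-peakedness, so the profile is not single-peaked on this axis.

no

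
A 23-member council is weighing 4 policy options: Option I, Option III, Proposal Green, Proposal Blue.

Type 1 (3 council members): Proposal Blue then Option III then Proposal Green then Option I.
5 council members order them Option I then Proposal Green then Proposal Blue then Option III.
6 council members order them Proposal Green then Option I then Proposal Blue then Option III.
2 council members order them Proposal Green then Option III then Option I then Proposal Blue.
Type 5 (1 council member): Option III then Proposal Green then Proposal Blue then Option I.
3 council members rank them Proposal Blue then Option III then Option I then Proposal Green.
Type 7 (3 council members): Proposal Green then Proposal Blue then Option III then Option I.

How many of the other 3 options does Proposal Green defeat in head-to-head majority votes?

Proposal Green against each rival (23 council members):
Proposal Green vs Option I: Proposal Green wins 15–8.
Proposal Green vs Option III: Proposal Green, 16–7.
Proposal Green vs Proposal Blue: 17 to 6, Proposal Green.
Proposal Green beats Option I, Option III, Proposal Blue — 3 pairwise wins.

3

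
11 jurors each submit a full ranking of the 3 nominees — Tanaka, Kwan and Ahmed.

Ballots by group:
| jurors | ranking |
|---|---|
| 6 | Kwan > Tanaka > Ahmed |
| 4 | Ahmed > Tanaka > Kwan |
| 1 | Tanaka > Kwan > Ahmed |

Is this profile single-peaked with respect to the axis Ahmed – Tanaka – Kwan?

yes

Axis positions: Ahmed=1, Tanaka=2, Kwan=3.
Group 1 (peak Kwan at position 3): ranking walks positions 3-2-1, expanding outward from the peak — single-peaked.
Group 2 (peak Ahmed at position 1): ranking walks positions 1-2-3, expanding outward from the peak — single-peaked.
Group 3 (peak Tanaka at position 2): ranking walks positions 2-3-1, expanding outward from the peak — single-peaked.
Every ranking is single-peaked on this axis.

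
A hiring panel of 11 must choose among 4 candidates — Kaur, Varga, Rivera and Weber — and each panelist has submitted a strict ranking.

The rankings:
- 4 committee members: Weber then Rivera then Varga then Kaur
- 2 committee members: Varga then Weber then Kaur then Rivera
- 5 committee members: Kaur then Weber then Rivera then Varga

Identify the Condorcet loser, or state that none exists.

none

Pairwise majorities:
Kaur vs Varga: Varga, 6–5.
Kaur vs Rivera: 7 to 4, Kaur.
Kaur vs Weber: 5 to 6, Weber.
Varga vs Rivera: Rivera wins 9–2.
Varga vs Weber: Weber wins 9–2.
Rivera vs Weber: 0 for Rivera, 11 for Weber — Weber by 11–0.
Each candidate has at least one pairwise win (Kaur beats Rivera; Varga beats Kaur; Rivera beats Varga; Weber beats Kaur) — no Condorcet loser.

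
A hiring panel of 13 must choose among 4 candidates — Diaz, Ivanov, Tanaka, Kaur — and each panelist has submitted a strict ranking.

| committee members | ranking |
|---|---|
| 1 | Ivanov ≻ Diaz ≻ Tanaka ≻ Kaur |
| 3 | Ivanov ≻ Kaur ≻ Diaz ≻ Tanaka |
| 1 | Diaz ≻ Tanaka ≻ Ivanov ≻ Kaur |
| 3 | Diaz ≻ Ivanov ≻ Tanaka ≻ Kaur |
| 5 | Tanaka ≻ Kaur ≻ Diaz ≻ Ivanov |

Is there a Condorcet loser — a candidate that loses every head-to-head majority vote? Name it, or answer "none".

none

Pairwise majorities:
Diaz vs Ivanov: Diaz preferred on 1+3+5 = 9 ballots; Diaz wins 9–4.
Diaz vs Tanaka: Diaz preferred on 1+3+1+3 = 8 ballots; Diaz wins 8–5.
Diaz vs Kaur: 5 to 8, Kaur.
Ivanov vs Tanaka: 1+3+3 = 7 for Ivanov, 6 for Tanaka — Ivanov by 7–6.
Ivanov vs Kaur: 1+3+1+3 = 8 for Ivanov, 5 for Kaur — Ivanov by 8–5.
Tanaka vs Kaur: Tanaka preferred on 1+1+3+5 = 10 ballots; Tanaka wins 10–3.
No candidate is winless: Diaz beats Ivanov; Ivanov beats Tanaka; Tanaka beats Kaur; Kaur beats Diaz. There is no Condorcet loser.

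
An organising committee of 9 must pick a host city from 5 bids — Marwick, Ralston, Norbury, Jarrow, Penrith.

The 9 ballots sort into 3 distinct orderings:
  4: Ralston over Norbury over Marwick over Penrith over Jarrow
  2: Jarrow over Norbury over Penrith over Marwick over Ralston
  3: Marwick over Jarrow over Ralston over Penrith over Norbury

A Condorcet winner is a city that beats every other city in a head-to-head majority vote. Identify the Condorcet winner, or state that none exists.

Pairwise majorities:
Marwick vs Ralston: 2+3 = 5 for Marwick, 4 for Ralston — Marwick by 5–4.
Marwick vs Norbury: Marwick is ranked higher on 3 ballots, Norbury on 6. Norbury wins 6–3.
Marwick vs Jarrow: Marwick, 7–2.
Marwick vs Penrith: Marwick wins 7–2.
Ralston vs Norbury: Ralston is ranked higher on 4+3 = 7 ballots, Norbury on 2. Ralston wins 7–2.
Ralston vs Jarrow: Jarrow wins 5–4.
Ralston vs Penrith: 4+3 = 7 for Ralston, 2 for Penrith — Ralston by 7–2.
Norbury–Jarrow: Jarrow 5–4.
Norbury vs Penrith: Norbury, 6–3.
Jarrow vs Penrith: Jarrow preferred on 2+3 = 5 ballots; Jarrow wins 5–4.
Each city drops at least one matchup (Marwick loses to Norbury; Ralston loses to Marwick; Norbury loses to Ralston; Jarrow loses to Marwick; Penrith loses to Marwick); the cycle Marwick > Ralston > Norbury > Marwick rules out a Condorcet winner.

none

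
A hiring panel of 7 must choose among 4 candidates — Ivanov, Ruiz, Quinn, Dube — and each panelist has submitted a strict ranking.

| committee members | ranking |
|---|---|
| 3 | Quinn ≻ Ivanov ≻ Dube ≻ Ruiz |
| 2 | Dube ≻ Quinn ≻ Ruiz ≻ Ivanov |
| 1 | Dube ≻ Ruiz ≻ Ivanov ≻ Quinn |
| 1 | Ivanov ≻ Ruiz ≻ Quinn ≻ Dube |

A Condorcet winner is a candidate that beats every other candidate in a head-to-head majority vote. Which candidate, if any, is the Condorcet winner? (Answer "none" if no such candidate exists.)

Quinn

Head-to-head results (7 committee members):
Ivanov vs Ruiz: Ivanov, 4–3.
Ivanov vs Quinn: Quinn, 5–2.
Ivanov vs Dube: Ivanov, 4–3.
Ruiz vs Quinn: Quinn, 5–2.
Ruiz–Dube: Dube 6–1.
Quinn vs Dube: Quinn, 4–3.
Only Quinn has no losses; Quinn is the Condorcet winner.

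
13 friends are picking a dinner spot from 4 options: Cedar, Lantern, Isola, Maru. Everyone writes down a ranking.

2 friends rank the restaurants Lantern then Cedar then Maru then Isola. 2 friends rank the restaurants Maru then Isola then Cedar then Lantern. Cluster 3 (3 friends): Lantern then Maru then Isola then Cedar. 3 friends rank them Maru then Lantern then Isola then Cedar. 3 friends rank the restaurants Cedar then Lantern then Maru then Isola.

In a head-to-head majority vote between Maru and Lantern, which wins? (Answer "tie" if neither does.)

Lantern

Ballots ranking Maru above Lantern: 2 + 3 = 5.
Ballots ranking Lantern above Maru: 13 − 5 = 8.
Lantern wins the head-to-head 8–5.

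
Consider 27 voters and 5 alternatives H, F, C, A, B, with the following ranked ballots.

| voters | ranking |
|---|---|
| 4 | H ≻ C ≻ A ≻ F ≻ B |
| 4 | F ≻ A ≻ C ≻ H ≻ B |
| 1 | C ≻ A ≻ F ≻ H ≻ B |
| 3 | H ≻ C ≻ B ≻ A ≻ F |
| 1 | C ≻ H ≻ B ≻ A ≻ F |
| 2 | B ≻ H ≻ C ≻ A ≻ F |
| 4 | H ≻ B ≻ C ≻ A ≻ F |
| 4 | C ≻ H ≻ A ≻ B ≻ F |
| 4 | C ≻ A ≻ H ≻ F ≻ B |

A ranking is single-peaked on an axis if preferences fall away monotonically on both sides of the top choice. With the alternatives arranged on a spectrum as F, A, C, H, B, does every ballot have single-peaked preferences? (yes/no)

Axis positions: F=1, A=2, C=3, H=4, B=5.
Faction 1 (peak H at position 4): ranking walks positions 4-3-2-1-5, expanding outward from the peak — single-peaked.
Faction 2 (peak F at position 1): ranking walks positions 1-2-3-4-5, expanding outward from the peak — single-peaked.
Faction 3 (peak C at position 3): ranking walks positions 3-2-1-4-5, expanding outward from the peak — single-peaked.
Faction 4 (peak H at position 4): ranking walks positions 4-3-5-2-1, expanding outward from the peak — single-peaked.
Faction 5 (peak C at position 3): ranking walks positions 3-4-5-2-1, expanding outward from the peak — single-peaked.
Faction 6 (peak B at position 5): ranking walks positions 5-4-3-2-1, expanding outward from the peak — single-peaked.
Faction 7 (peak H at position 4): ranking walks positions 4-5-3-2-1, expanding outward from the peak — single-peaked.
Faction 8 (peak C at position 3): ranking walks positions 3-4-2-5-1, expanding outward from the peak — single-peaked.
Faction 9 (peak C at position 3): ranking walks positions 3-2-4-1-5, expanding outward from the peak — single-peaked.
Every ranking is single-peaked on this axis.

yes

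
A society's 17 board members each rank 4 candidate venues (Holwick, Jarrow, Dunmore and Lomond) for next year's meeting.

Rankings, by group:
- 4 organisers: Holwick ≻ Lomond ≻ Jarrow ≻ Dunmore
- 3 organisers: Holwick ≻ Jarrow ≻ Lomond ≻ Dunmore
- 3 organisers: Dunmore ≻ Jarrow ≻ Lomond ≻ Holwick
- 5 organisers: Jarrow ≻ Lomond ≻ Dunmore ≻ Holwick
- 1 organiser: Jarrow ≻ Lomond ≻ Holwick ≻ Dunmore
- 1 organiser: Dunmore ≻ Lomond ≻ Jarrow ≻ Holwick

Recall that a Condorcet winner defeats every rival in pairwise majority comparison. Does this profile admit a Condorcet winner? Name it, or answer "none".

Jarrow

Pairwise majorities:
Holwick vs Jarrow: Holwick is ranked higher on 4+3 = 7 ballots, Jarrow on 10. Jarrow wins 10–7.
Holwick vs Dunmore: 4+3+1 = 8 for Holwick, 9 for Dunmore — Dunmore by 9–8.
Holwick vs Lomond: 7 to 10, Lomond.
Jarrow vs Dunmore: 4+3+5+1 = 13 for Jarrow, 4 for Dunmore — Jarrow by 13–4.
Jarrow vs Lomond: 3+3+5+1 = 12 for Jarrow, 5 for Lomond — Jarrow by 12–5.
Dunmore vs Lomond: 3+1 = 4 for Dunmore, 13 for Lomond — Lomond by 13–4.
Jarrow wins every pairwise contest, so Jarrow is the Condorcet winner.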